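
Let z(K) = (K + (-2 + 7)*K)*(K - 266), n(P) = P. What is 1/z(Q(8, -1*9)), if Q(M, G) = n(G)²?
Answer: -1/89910 ≈ -1.1122e-5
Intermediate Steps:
Q(M, G) = G²
z(K) = 6*K*(-266 + K) (z(K) = (K + 5*K)*(-266 + K) = (6*K)*(-266 + K) = 6*K*(-266 + K))
1/z(Q(8, -1*9)) = 1/(6*(-1*9)²*(-266 + (-1*9)²)) = 1/(6*(-9)²*(-266 + (-9)²)) = 1/(6*81*(-266 + 81)) = 1/(6*81*(-185)) = 1/(-89910) = -1/89910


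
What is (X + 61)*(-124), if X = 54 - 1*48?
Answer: -8308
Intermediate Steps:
X = 6 (X = 54 - 48 = 6)
(X + 61)*(-124) = (6 + 61)*(-124) = 67*(-124) = -8308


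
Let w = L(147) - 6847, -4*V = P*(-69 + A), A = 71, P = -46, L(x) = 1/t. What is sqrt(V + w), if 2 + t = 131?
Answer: I*sqrt(113558055)/129 ≈ 82.607*I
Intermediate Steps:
t = 129 (t = -2 + 131 = 129)
L(x) = 1/129
V = 23 (V = -(-23)*(-69 + 71)/2 = -(-23)*2/2 = -1/4*(-92) = 23)
w = -883262/129 (w = 1/129 - 6847 = -883262/129 ≈ -6847.0)
sqrt(V + w) = sqrt(23 - 883262/129) = sqrt(-880295/129) = I*sqrt(113558055)/129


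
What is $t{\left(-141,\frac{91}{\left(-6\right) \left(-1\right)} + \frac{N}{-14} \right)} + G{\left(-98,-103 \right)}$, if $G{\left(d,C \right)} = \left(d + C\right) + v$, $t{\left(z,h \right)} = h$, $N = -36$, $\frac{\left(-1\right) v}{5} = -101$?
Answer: $\frac{13513}{42} \approx 321.74$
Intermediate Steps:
$v = 505$ ($v = \left(-5\right) \left(-101\right) = 505$)
$G{\left(d,C \right)} = 505 + C + d$ ($G{\left(d,C \right)} = \left(d + C\right) + 505 = \left(C + d\right) + 505 = 505 + C + d$)
$t{\left(-141,\frac{91}{\left(-6\right) \left(-1\right)} + \frac{N}{-14} \right)} + G{\left(-98,-103 \right)} = \left(\frac{91}{\left(-6\right) \left(-1\right)} - \frac{36}{-14}\right) - -304 = \left(\frac{91}{6} - - \frac{18}{7}\right) + 304 = \left(91 \cdot \frac{1}{6} + \frac{18}{7}\right) + 304 = \left(\frac{91}{6} + \frac{18}{7}\right) + 304 = \frac{745}{42} + 304 = \frac{13513}{42}$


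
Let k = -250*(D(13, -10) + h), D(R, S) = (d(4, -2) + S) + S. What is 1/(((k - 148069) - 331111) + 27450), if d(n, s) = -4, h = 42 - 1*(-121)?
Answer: -1/486480 ≈ -2.0556e-6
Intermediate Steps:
h = 163 (h = 42 + 121 = 163)
D(R, S) = -4 + 2*S (D(R, S) = (-4 + S) + S = -4 + 2*S)
k = -34750 (k = -250*((-4 + 2*(-10)) + 163) = -250*((-4 - 20) + 163) = -250*(-24 + 163) = -250*139 = -34750)
1/(((k - 148069) - 331111) + 27450) = 1/(((-34750 - 148069) - 331111) + 27450) = 1/((-182819 - 331111) + 27450) = 1/(-513930 + 27450) = 1/(-486480) = -1/486480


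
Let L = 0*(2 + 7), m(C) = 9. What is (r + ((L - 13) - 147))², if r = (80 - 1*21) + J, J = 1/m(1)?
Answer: 824464/81 ≈ 10179.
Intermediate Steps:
J = ⅑ (J = 1/9 = ⅑ ≈ 0.11111)
L = 0 (L = 0*9 = 0)
r = 532/9 (r = (80 - 1*21) + ⅑ = (80 - 21) + ⅑ = 59 + ⅑ = 532/9 ≈ 59.111)
(r + ((L - 13) - 147))² = (532/9 + ((0 - 13) - 147))² = (532/9 + (-13 - 147))² = (532/9 - 160)² = (-908/9)² = 824464/81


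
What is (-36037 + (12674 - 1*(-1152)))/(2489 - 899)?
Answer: -22211/1590 ≈ -13.969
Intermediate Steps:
(-36037 + (12674 - 1*(-1152)))/(2489 - 899) = (-36037 + (12674 + 1152))/1590 = (-36037 + 13826)*(1/1590) = -22211*1/1590 = -22211/1590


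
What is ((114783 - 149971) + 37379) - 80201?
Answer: -78010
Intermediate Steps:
((114783 - 149971) + 37379) - 80201 = (-35188 + 37379) - 80201 = 2191 - 80201 = -78010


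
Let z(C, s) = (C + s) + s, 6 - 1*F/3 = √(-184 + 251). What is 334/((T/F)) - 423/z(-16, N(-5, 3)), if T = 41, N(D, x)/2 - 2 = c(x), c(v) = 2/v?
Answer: 148221/656 - 1002*√67/41 ≈ 25.905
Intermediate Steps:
N(D, x) = 4 + 4/x (N(D, x) = 4 + 2*(2/x) = 4 + 4/x)
F = 18 - 3*√67 (F = 18 - 3*√(-184 + 251) = 18 - 3*√67 ≈ -6.5561)
z(C, s) = C + 2*s
334/((T/F)) - 423/z(-16, N(-5, 3)) = 334/((41/(18 - 3*√67))) - 423/(-16 + 2*(4 + 4/3)) = 334*(18/41 - 3*√67/41) - 423/(-16 + 2*(4 + 4*(⅓))) = (6012/41 - 1002*√67/41) - 423/(-16 + 2*(4 + 4/3)) = (6012/41 - 1002*√67/41) - 423/(-16 + 2*(16/3)) = (6012/41 - 1002*√67/41) - 423/(-16 + 32/3) = (6012/41 - 1002*√67/41) - 423/(-16/3) = (6012/41 - 1002*√67/41) - 423*(-3/16) = (6012/41 - 1002*√67/41) + 1269/16 = 148221/656 - 1002*√67/41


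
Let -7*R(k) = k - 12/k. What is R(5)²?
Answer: 169/1225 ≈ 0.13796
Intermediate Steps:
R(k) = -k/7 + 12/(7*k) (R(k) = -(k - 12/k)/7 = -k/7 + 12/(7*k))
R(5)² = ((⅐)*(12 - 1*5²)/5)² = ((⅐)*(⅕)*(12 - 1*25))² = ((⅐)*(⅕)*(12 - 25))² = ((⅐)*(⅕)*(-13))² = (-13/35)² = 169/1225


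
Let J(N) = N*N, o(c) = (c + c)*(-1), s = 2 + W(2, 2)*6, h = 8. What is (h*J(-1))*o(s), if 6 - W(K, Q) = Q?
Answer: -416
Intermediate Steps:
W(K, Q) = 6 - Q
s = 26 (s = 2 + (6 - 1*2)*6 = 2 + (6 - 2)*6 = 2 + 4*6 = 2 + 24 = 26)
o(c) = -2*c (o(c) = (2*c)*(-1) = -2*c)
J(N) = N²
(h*J(-1))*o(s) = (8*(-1)²)*(-2*26) = (8*1)*(-52) = 8*(-52) = -416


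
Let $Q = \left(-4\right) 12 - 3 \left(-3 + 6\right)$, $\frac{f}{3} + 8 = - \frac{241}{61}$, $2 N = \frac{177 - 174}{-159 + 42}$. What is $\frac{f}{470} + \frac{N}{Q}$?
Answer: $- \frac{2423683}{31866705} \approx -0.076057$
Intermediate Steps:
$N = - \frac{1}{78}$ ($N = \frac{\left(177 - 174\right) \frac{1}{-159 + 42}}{2} = \frac{3 \frac{1}{-117}}{2} = \frac{3 \left(- \frac{1}{117}\right)}{2} = \frac{1}{2} \left(- \frac{1}{39}\right) = - \frac{1}{78} \approx -0.012821$)
$f = - \frac{2187}{61}$ ($f = -24 + 3 \left(- \frac{241}{61}\right) = -24 - \frac{723}{61} = - \frac{2187}{61} \approx -35.852$)
$Q = -57$ ($Q = -48 - 9 = -57$)
$\frac{f}{470} + \frac{N}{Q} = - \frac{2187}{61 \cdot 470} - \frac{1}{78 \left(-57\right)} = \left(- \frac{2187}{61}\right) \frac{1}{470} - - \frac{1}{4446} = - \frac{2187}{28670} + \frac{1}{4446} = - \frac{2423683}{31866705}$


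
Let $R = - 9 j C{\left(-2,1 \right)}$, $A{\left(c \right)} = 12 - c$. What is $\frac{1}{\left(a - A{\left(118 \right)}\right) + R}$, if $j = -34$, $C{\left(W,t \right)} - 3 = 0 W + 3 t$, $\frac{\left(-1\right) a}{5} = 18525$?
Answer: $- \frac{1}{90683} \approx -1.1027 \cdot 10^{-5}$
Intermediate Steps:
$a = -92625$ ($a = \left(-5\right) 18525 = -92625$)
$C{\left(W,t \right)} = 3 + 3 t$ ($C{\left(W,t \right)} = 3 + \left(0 W + 3 t\right) = 3 + \left(0 + 3 t\right) = 3 + 3 t$)
$R = 1836$ ($R = \left(-9\right) \left(-34\right) \left(3 + 3 \cdot 1\right) = 306 \left(3 + 3\right) = 306 \cdot 6 = 1836$)
$\frac{1}{\left(a - A{\left(118 \right)}\right) + R} = \frac{1}{\left(-92625 - \left(12 - 118\right)\right) + 1836} = \frac{1}{\left(-92625 - -106\right) + 1836} = \frac{1}{\left(-92625 + 106\right) + 1836} = \frac{1}{-92519 + 1836} = \frac{1}{-90683} = - \frac{1}{90683}$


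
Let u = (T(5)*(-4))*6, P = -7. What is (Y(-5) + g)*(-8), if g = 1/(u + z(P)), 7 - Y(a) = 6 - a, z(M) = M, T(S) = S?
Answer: 4072/127 ≈ 32.063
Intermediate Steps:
Y(a) = 1 + a (Y(a) = 7 - (6 - a) = 7 + (-6 + a) = 1 + a)
u = -120 (u = (5*(-4))*6 = -20*6 = -120)
g = -1/127 (g = 1/(-120 - 7) = 1/(-127) = -1/127 ≈ -0.0078740)
(Y(-5) + g)*(-8) = ((1 - 5) - 1/127)*(-8) = (-4 - 1/127)*(-8) = -509/127*(-8) = 4072/127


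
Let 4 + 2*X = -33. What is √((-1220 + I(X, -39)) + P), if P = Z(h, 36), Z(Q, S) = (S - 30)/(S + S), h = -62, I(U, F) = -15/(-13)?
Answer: I*√7414953/78 ≈ 34.911*I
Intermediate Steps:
X = -37/2 (X = -2 + (½)*(-33) = -2 - 33/2 = -37/2 ≈ -18.500)
I(U, F) = 15/13 (I(U, F) = -15*(-1/13) = 15/13)
Z(Q, S) = (-30 + S)/(2*S) (Z(Q, S) = (-30 + S)/((2*S)) = (-30 + S)*(1/(2*S)) = (-30 + S)/(2*S))
P = 1/12 (P = (½)*(-30 + 36)/36 = (½)*(1/36)*6 = 1/12 ≈ 0.083333)
√((-1220 + I(X, -39)) + P) = √((-1220 + 15/13) + 1/12) = √(-15845/13 + 1/12) = √(-190127/156) = I*√7414953/78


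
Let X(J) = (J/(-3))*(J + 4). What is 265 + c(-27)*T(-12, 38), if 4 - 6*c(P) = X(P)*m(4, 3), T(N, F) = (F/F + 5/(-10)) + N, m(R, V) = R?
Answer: -3989/3 ≈ -1329.7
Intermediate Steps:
X(J) = -J*(4 + J)/3 (X(J) = (J*(-1/3))*(4 + J) = (-J/3)*(4 + J) = -J*(4 + J)/3)
T(N, F) = 1/2 + N (T(N, F) = (1 + 5*(-1/10)) + N = (1 - 1/2) + N = 1/2 + N)
c(P) = 2/3 + 2*P*(4 + P)/9 (c(P) = 2/3 - (-P*(4 + P)/3)*4/6 = 2/3 - (-2)*P*(4 + P)/9 = 2/3 + 2*P*(4 + P)/9)
265 + c(-27)*T(-12, 38) = 265 + (2/3 + (2/9)*(-27)*(4 - 27))*(1/2 - 12) = 265 + (2/3 + (2/9)*(-27)*(-23))*(-23/2) = 265 + (2/3 + 138)*(-23/2) = 265 + (416/3)*(-23/2) = 265 - 4784/3 = -3989/3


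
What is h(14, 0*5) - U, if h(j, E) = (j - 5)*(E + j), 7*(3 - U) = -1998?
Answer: -1137/7 ≈ -162.43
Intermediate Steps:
U = 2019/7 (U = 3 - ⅐*(-1998) = 3 + 1998/7 = 2019/7 ≈ 288.43)
h(j, E) = (-5 + j)*(E + j)
h(14, 0*5) - U = (14² - 0*5 - 5*14 + (0*5)*14) - 1*2019/7 = (196 - 5*0 - 70 + 0*14) - 2019/7 = (196 + 0 - 70 + 0) - 2019/7 = 126 - 2019/7 = -1137/7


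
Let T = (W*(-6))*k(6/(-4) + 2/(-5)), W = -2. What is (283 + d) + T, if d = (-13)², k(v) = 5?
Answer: 512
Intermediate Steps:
T = 60 (T = -2*(-6)*5 = 12*5 = 60)
d = 169
(283 + d) + T = (283 + 169) + 60 = 452 + 60 = 512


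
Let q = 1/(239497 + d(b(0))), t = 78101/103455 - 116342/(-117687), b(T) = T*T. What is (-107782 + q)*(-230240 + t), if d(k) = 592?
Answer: 199833981298251000373357/8052775930755 ≈ 2.4816e+10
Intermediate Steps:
b(T) = T²
t = 7075877999/4058436195 (t = 78101*(1/103455) - 116342*(-1/117687) = 78101/103455 + 116342/117687 = 7075877999/4058436195 ≈ 1.7435)
q = 1/240089 (q = 1/(239497 + 592) = 1/240089 ≈ 4.1651e-6)
(-107782 + q)*(-230240 + t) = (-107782 + 1/240089)*(-230240 + 7075877999/4058436195) = -25877272597/240089*(-934407273658801/4058436195) = 199833981298251000373357/8052775930755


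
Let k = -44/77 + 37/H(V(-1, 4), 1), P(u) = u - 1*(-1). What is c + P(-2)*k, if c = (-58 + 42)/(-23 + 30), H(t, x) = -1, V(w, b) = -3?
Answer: 247/7 ≈ 35.286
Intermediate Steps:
P(u) = 1 + u (P(u) = u + 1 = 1 + u)
c = -16/7 ≈ -2.2857
k = -263/7 (k = -44/77 + 37/(-1) = -44*1/77 + 37*(-1) = -4/7 - 37 = -263/7 ≈ -37.571)
c + P(-2)*k = -16/7 + (1 - 2)*(-263/7) = -16/7 - 1*(-263/7) = -16/7 + 263/7 = 247/7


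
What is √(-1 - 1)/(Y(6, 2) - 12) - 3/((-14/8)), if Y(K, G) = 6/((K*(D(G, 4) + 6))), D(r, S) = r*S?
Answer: 12/7 - 14*I*√2/167 ≈ 1.7143 - 0.11856*I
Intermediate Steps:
D(r, S) = S*r
Y(K, G) = 6/(K*(6 + 4*G)) (Y(K, G) = 6/((K*(4*G + 6))) = 6/((K*(6 + 4*G))) = 6*(1/(K*(6 + 4*G))) = 6/(K*(6 + 4*G)))
√(-1 - 1)/(Y(6, 2) - 12) - 3/((-14/8)) = √(-1 - 1)/(3/(6*(3 + 2*2)) - 12) - 3/((-14/8)) = √(-2)/(3*(⅙)/(3 + 4) - 12) - 3/((-14*⅛)) = (I*√2)/(3*(⅙)/7 - 12) - 3/(-7/4) = (I*√2)/(3*(⅙)*(⅐) - 12) - 3*(-4/7) = (I*√2)/(1/14 - 12) + 12/7 = (I*√2)/(-167/14) + 12/7 = -14*I*√2/167 + 12/7 = 12/7 - 14*I*√2/167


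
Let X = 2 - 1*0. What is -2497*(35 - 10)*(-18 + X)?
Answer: 998800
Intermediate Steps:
X = 2 (X = 2 + 0 = 2)
-2497*(35 - 10)*(-18 + X) = -2497*(35 - 10)*(-18 + 2) = -62425*(-16) = -2497*(-400) = 998800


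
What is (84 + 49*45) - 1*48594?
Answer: -46305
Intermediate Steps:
(84 + 49*45) - 1*48594 = (84 + 2205) - 48594 = 2289 - 48594 = -46305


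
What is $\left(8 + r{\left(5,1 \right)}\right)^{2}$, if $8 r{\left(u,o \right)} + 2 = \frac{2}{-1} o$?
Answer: $\frac{225}{4} \approx 56.25$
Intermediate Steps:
$r{\left(u,o \right)} = - \frac{1}{4} - \frac{o}{4}$ ($r{\left(u,o \right)} = - \frac{1}{4} + \frac{\frac{2}{-1} o}{8} = - \frac{1}{4} + \frac{2 \left(-1\right) o}{8} = - \frac{1}{4} + \frac{\left(-2\right) o}{8} = - \frac{1}{4} - \frac{o}{4}$)
$\left(8 + r{\left(5,1 \right)}\right)^{2} = \left(8 - \frac{1}{2}\right)^{2} = \left(\frac{15}{2}\right)^{2} = \frac{225}{4}$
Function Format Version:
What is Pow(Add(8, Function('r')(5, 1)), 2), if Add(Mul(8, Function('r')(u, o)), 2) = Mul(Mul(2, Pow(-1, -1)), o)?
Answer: Rational(225, 4) ≈ 56.250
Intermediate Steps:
Function('r')(u, o) = Add(Rational(-1, 4), Mul(Rational(-1, 4), o)) (Function('r')(u, o) = Add(Rational(-1, 4), Mul(Rational(1, 8), Mul(Mul(2, Pow(-1, -1)), o))) = Add(Rational(-1, 4), Mul(Rational(1, 8), Mul(Mul(2, -1), o))) = Add(Rational(-1, 4), Mul(Rational(1, 8), Mul(-2, o))) = Add(Rational(-1, 4), Mul(Rational(-1, 4), o)))
Pow(Add(8, Function('r')(5, 1)), 2) = Pow(Add(8, Add(Rational(-1, 4), Mul(Rational(-1, 4), 1))), 2) = Pow(Add(8, Add(Rational(-1, 4), Rational(-1, 4))), 2) = Pow(Add(8, Rational(-1, 2)), 2) = Pow(Rational(15, 2), 2) = Rational(225, 4)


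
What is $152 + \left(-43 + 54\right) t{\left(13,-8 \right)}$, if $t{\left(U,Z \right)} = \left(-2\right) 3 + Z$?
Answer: $-2$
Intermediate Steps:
$t{\left(U,Z \right)} = -6 + Z$
$152 + \left(-43 + 54\right) t{\left(13,-8 \right)} = 152 + \left(-43 + 54\right) \left(-6 - 8\right) = 152 + 11 \left(-14\right) = 152 - 154 = -2$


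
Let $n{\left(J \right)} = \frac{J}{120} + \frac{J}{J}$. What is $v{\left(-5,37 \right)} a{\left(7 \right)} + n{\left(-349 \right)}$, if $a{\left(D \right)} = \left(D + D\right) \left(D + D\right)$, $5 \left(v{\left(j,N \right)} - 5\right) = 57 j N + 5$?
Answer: $- \frac{49462789}{120} \approx -4.1219 \cdot 10^{5}$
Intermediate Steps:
$v{\left(j,N \right)} = 6 + \frac{57 N j}{5}$ ($v{\left(j,N \right)} = 5 + \frac{57 j N + 5}{5} = 5 + \frac{57 N j + 5}{5} = 5 + \frac{5 + 57 N j}{5} = 5 + \left(1 + \frac{57 N j}{5}\right) = 6 + \frac{57 N j}{5}$)
$n{\left(J \right)} = 1 + \frac{J}{120}$ ($n{\left(J \right)} = J \frac{1}{120} + 1 = \frac{J}{120} + 1 = 1 + \frac{J}{120}$)
$a{\left(D \right)} = 4 D^{2}$ ($a{\left(D \right)} = 2 D 2 D = 4 D^{2}$)
$v{\left(-5,37 \right)} a{\left(7 \right)} + n{\left(-349 \right)} = \left(6 + \frac{57}{5} \cdot 37 \left(-5\right)\right) 4 \cdot 7^{2} + \left(1 + \frac{1}{120} \left(-349\right)\right) = \left(6 - 2109\right) 4 \cdot 49 + \left(1 - \frac{349}{120}\right) = \left(-2103\right) 196 - \frac{229}{120} = -412188 - \frac{229}{120} = - \frac{49462789}{120}$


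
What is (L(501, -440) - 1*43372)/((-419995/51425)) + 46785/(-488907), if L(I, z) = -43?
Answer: 3829902191530/720485949 ≈ 5315.7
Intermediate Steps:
(L(501, -440) - 1*43372)/((-419995/51425)) + 46785/(-488907) = (-43 - 1*43372)/((-419995/51425)) + 46785/(-488907) = (-43 - 43372)/((-419995*1/51425)) + 46785*(-1/488907) = -43415/(-83999/10285) - 15595/162969 = -43415*(-10285/83999) - 15595/162969 = 23501225/4421 - 15595/162969 = 3829902191530/720485949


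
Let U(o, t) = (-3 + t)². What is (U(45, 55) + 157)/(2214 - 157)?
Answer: 2861/2057 ≈ 1.3909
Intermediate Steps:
(U(45, 55) + 157)/(2214 - 157) = ((-3 + 55)² + 157)/(2214 - 157) = (52² + 157)/2057 = (2704 + 157)*(1/2057) = 2861*(1/2057) = 2861/2057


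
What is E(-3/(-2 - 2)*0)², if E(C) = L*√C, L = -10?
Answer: 0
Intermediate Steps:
E(C) = -10*√C
E(-3/(-2 - 2)*0)² = (-10*√(-3/(-2 - 2)*0))² = (-10*√(-3/(-4)*0))² = (-10*√(-3*(-¼)*0))² = (-10*√((¾)*0))² = (-10*√0)² = (-10*0)² = 0² = 0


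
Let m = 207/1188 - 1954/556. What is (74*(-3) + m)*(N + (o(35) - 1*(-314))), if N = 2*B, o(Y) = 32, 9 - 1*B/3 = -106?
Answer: -1070846119/4587 ≈ -2.3345e+5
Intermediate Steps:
B = 345 (B = 27 - 3*(-106) = 27 + 318 = 345)
N = 690 (N = 2*345 = 690)
m = -61285/18348 (m = 207*(1/1188) - 1954*1/556 = 23/132 - 977/278 = -61285/18348 ≈ -3.3401)
(74*(-3) + m)*(N + (o(35) - 1*(-314))) = (74*(-3) - 61285/18348)*(690 + (32 - 1*(-314))) = (-222 - 61285/18348)*(690 + (32 + 314)) = -4134541*(690 + 346)/18348 = -4134541/18348*1036 = -1070846119/4587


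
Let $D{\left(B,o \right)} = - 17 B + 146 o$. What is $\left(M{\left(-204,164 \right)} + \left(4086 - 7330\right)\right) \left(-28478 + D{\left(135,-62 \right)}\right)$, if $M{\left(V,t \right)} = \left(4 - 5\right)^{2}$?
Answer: $129152475$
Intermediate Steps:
$M{\left(V,t \right)} = 1$ ($M{\left(V,t \right)} = \left(-1\right)^{2} = 1$)
$\left(M{\left(-204,164 \right)} + \left(4086 - 7330\right)\right) \left(-28478 + D{\left(135,-62 \right)}\right) = \left(1 + \left(4086 - 7330\right)\right) \left(-28478 + \left(\left(-17\right) 135 + 146 \left(-62\right)\right)\right) = \left(1 - 3244\right) \left(-28478 - 11347\right) = - 3243 \left(-28478 - 11347\right) = \left(-3243\right) \left(-39825\right) = 129152475$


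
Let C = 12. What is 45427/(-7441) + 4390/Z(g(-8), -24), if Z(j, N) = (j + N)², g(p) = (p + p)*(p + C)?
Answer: -159560349/28811552 ≈ -5.5381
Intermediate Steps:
g(p) = 2*p*(12 + p) (g(p) = (p + p)*(p + 12) = (2*p)*(12 + p) = 2*p*(12 + p))
Z(j, N) = (N + j)²
45427/(-7441) + 4390/Z(g(-8), -24) = 45427/(-7441) + 4390/((-24 + 2*(-8)*(12 - 8))²) = 45427*(-1/7441) + 4390/((-24 + 2*(-8)*4)²) = -45427/7441 + 4390/((-24 - 64)²) = -45427/7441 + 4390/((-88)²) = -45427/7441 + 4390/7744 = -45427/7441 + 4390*(1/7744) = -45427/7441 + 2195/3872 = -159560349/28811552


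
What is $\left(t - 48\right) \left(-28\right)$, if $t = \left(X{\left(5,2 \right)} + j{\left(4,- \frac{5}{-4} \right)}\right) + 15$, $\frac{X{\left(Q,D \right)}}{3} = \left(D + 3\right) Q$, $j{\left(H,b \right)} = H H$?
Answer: $-1624$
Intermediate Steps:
$j{\left(H,b \right)} = H^{2}$
$X{\left(Q,D \right)} = 3 Q \left(3 + D\right)$ ($X{\left(Q,D \right)} = 3 \left(D + 3\right) Q = 3 \left(3 + D\right) Q = 3 Q \left(3 + D\right)$)
$t = 106$ ($t = \left(3 \cdot 5 \left(3 + 2\right) + 4^{2}\right) + 15 = \left(3 \cdot 5 \cdot 5 + 16\right) + 15 = \left(75 + 16\right) + 15 = 91 + 15 = 106$)
$\left(t - 48\right) \left(-28\right) = \left(106 - 48\right) \left(-28\right) = 58 \left(-28\right) = -1624$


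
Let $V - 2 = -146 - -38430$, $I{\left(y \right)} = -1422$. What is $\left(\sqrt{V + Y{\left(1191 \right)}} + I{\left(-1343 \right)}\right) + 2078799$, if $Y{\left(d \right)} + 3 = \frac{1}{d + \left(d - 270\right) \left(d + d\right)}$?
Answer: $2077377 + \frac{2 \sqrt{46112658973618710}}{2195013} \approx 2.0776 \cdot 10^{6}$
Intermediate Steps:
$V = 38286$ ($V = 2 - -38284 = 2 + \left(-146 + 38430\right) = 2 + 38284 = 38286$)
$Y{\left(d \right)} = -3 + \frac{1}{d + 2 d \left(-270 + d\right)}$ ($Y{\left(d \right)} = -3 + \frac{1}{d + \left(d - 270\right) \left(d + d\right)} = -3 + \frac{1}{d + \left(-270 + d\right) 2 d} = -3 + \frac{1}{d + 2 d \left(-270 + d\right)}$)
$\left(\sqrt{V + Y{\left(1191 \right)}} + I{\left(-1343 \right)}\right) + 2078799 = \left(\sqrt{38286 + \frac{1 - 6 \cdot 1191^{2} + 1617 \cdot 1191}{1191 \left(-539 + 2 \cdot 1191\right)}} - 1422\right) + 2078799 = \left(\sqrt{38286 + \frac{1 - 8510886 + 1925847}{1191 \left(-539 + 2382\right)}} - 1422\right) + 2078799 = \left(\sqrt{38286 + \frac{1 - 8510886 + 1925847}{1191 \cdot 1843}} - 1422\right) + 2078799 = \left(\sqrt{38286 + \frac{1}{1191} \cdot \frac{1}{1843} \left(-6585038\right)} - 1422\right) + 2078799 = \left(\sqrt{38286 - \frac{6585038}{2195013}} - 1422\right) + 2078799 = \left(\sqrt{\frac{84031682680}{2195013}} - 1422\right) + 2078799 = \left(\frac{2 \sqrt{46112658973618710}}{2195013} - 1422\right) + 2078799 = \left(-1422 + \frac{2 \sqrt{46112658973618710}}{2195013}\right) + 2078799 = 2077377 + \frac{2 \sqrt{46112658973618710}}{2195013}$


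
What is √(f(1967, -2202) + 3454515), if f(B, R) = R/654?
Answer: 2*√10260763178/109 ≈ 1858.6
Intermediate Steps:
f(B, R) = R/654 (f(B, R) = R*(1/654) = R/654)
√(f(1967, -2202) + 3454515) = √((1/654)*(-2202) + 3454515) = √(-367/109 + 3454515) = √(376541768/109) = 2*√10260763178/109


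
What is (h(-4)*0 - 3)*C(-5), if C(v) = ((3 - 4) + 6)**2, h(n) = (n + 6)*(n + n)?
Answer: -75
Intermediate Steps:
h(n) = 2*n*(6 + n) (h(n) = (6 + n)*(2*n) = 2*n*(6 + n))
C(v) = 25 (C(v) = (-1 + 6)**2 = 5**2 = 25)
(h(-4)*0 - 3)*C(-5) = ((2*(-4)*(6 - 4))*0 - 3)*25 = ((2*(-4)*2)*0 - 3)*25 = (-16*0 - 3)*25 = (0 - 3)*25 = -3*25 = -75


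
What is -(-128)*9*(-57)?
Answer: -65664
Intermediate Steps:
-(-128)*9*(-57) = -64*(-18)*(-57) = 1152*(-57) = -65664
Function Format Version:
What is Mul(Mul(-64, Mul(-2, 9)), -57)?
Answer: -65664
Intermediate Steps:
Mul(Mul(-64, Mul(-2, 9)), -57) = Mul(Mul(-64, -18), -57) = Mul(1152, -57) = -65664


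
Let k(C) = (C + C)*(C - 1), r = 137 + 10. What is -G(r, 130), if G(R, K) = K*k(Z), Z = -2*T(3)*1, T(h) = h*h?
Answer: -88920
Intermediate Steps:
r = 147
T(h) = h**2
Z = -18 (Z = -2*3**2*1 = -2*9*1 = -18*1 = -18)
k(C) = 2*C*(-1 + C) (k(C) = (2*C)*(-1 + C) = 2*C*(-1 + C))
G(R, K) = 684*K (G(R, K) = K*(2*(-18)*(-1 - 18)) = K*(2*(-18)*(-19)) = K*684 = 684*K)
-G(r, 130) = -684*130 = -1*88920 = -88920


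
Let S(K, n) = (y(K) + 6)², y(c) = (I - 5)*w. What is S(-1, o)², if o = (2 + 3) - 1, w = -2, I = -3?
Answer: 234256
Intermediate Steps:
y(c) = 16 (y(c) = (-3 - 5)*(-2) = -8*(-2) = 16)
o = 4 (o = 5 - 1 = 4)
S(K, n) = 484 (S(K, n) = (16 + 6)² = 22² = 484)
S(-1, o)² = 484² = 234256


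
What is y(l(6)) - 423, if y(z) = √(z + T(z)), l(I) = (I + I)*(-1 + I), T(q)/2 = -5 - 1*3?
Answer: -423 + 2*√11 ≈ -416.37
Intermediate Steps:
T(q) = -16 (T(q) = 2*(-5 - 1*3) = 2*(-5 - 3) = 2*(-8) = -16)
l(I) = 2*I*(-1 + I) (l(I) = (2*I)*(-1 + I) = 2*I*(-1 + I))
y(z) = √(-16 + z) (y(z) = √(z - 16) = √(-16 + z))
y(l(6)) - 423 = √(-16 + 2*6*(-1 + 6)) - 423 = √(-16 + 2*6*5) - 423 = √(-16 + 60) - 423 = √44 - 423 = 2*√11 - 423 = -423 + 2*√11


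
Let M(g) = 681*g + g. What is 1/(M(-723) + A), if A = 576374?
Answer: 1/83288 ≈ 1.2007e-5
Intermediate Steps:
M(g) = 682*g
1/(M(-723) + A) = 1/(682*(-723) + 576374) = 1/(-493086 + 576374) = 1/83288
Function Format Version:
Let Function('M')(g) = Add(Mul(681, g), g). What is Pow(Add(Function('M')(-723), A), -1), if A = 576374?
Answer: Rational(1, 83288) ≈ 1.2007e-5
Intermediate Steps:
Function('M')(g) = Mul(682, g)
Pow(Add(Function('M')(-723), A), -1) = Pow(Add(Mul(682, -723), 576374), -1) = Pow(Add(-493086, 576374), -1) = Pow(83288, -1) = Rational(1, 83288)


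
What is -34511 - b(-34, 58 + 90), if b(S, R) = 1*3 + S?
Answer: -34480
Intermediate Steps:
b(S, R) = 3 + S
-34511 - b(-34, 58 + 90) = -34511 - (3 - 34) = -34511 - 1*(-31) = -34511 + 31 = -34480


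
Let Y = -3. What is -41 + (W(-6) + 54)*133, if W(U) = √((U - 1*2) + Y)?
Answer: 7141 + 133*I*√11 ≈ 7141.0 + 441.11*I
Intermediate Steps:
W(U) = √(-5 + U) (W(U) = √((U - 1*2) - 3) = √((U - 2) - 3) = √((-2 + U) - 3) = √(-5 + U))
-41 + (W(-6) + 54)*133 = -41 + (√(-5 - 6) + 54)*133 = -41 + (√(-11) + 54)*133 = -41 + (I*√11 + 54)*133 = -41 + (54 + I*√11)*133 = -41 + (7182 + 133*I*√11) = 7141 + 133*I*√11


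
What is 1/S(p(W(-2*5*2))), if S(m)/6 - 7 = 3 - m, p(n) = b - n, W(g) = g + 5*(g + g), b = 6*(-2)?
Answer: -1/1188 ≈ -0.00084175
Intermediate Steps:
b = -12
W(g) = 11*g (W(g) = g + 5*(2*g) = g + 10*g = 11*g)
p(n) = -12 - n
S(m) = 60 - 6*m (S(m) = 42 + 6*(3 - m) = 42 + (18 - 6*m) = 60 - 6*m)
1/S(p(W(-2*5*2))) = 1/(60 - 6*(-12 - 11*-2*5*2)) = 1/(60 - 6*(-12 - 11*(-10*2))) = 1/(60 - 6*(-12 - 11*(-20))) = 1/(60 - 6*(-12 - 1*(-220))) = 1/(60 - 6*(-12 + 220)) = 1/(60 - 6*208) = 1/(60 - 1248) = 1/(-1188) = -1/1188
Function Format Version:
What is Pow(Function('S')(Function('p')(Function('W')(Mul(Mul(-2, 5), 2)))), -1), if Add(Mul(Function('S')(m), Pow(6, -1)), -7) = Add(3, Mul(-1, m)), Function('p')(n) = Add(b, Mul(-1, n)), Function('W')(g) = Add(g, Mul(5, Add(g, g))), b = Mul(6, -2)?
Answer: Rational(-1, 1188) ≈ -0.00084175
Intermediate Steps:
b = -12
Function('W')(g) = Mul(11, g) (Function('W')(g) = Add(g, Mul(5, Mul(2, g))) = Add(g, Mul(10, g)) = Mul(11, g))
Function('p')(n) = Add(-12, Mul(-1, n))
Function('S')(m) = Add(60, Mul(-6, m)) (Function('S')(m) = Add(42, Mul(6, Add(3, Mul(-1, m)))) = Add(42, Add(18, Mul(-6, m))) = Add(60, Mul(-6, m)))
Pow(Function('S')(Function('p')(Function('W')(Mul(Mul(-2, 5), 2)))), -1) = Pow(Add(60, Mul(-6, Add(-12, Mul(-1, Mul(11, Mul(Mul(-2, 5), 2)))))), -1) = Pow(Add(60, Mul(-6, Add(-12, Mul(-1, Mul(11, Mul(-10, 2)))))), -1) = Pow(Add(60, Mul(-6, Add(-12, Mul(-1, Mul(11, -20))))), -1) = Pow(Add(60, Mul(-6, Add(-12, Mul(-1, -220)))), -1) = Pow(Add(60, Mul(-6, Add(-12, 220))), -1) = Pow(Add(60, Mul(-6, 208)), -1) = Pow(Add(60, -1248), -1) = Pow(-1188, -1) = Rational(-1, 1188)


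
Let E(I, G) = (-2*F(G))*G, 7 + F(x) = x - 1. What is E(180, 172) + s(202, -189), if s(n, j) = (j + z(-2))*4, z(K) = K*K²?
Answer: -57204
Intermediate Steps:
F(x) = -8 + x (F(x) = -7 + (x - 1) = -7 + (-1 + x) = -8 + x)
z(K) = K³
E(I, G) = G*(16 - 2*G) (E(I, G) = (-2*(-8 + G))*G = (16 - 2*G)*G = G*(16 - 2*G))
s(n, j) = -32 + 4*j (s(n, j) = (j + (-2)³)*4 = (j - 8)*4 = (-8 + j)*4 = -32 + 4*j)
E(180, 172) + s(202, -189) = 2*172*(8 - 1*172) + (-32 + 4*(-189)) = 2*172*(8 - 172) + (-32 - 756) = 2*172*(-164) - 788 = -56416 - 788 = -57204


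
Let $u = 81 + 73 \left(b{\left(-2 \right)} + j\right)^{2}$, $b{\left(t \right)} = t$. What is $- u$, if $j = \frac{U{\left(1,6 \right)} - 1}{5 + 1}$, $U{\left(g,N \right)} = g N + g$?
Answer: $-154$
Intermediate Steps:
$U{\left(g,N \right)} = g + N g$ ($U{\left(g,N \right)} = N g + g = g + N g$)
$j = 1$ ($j = \frac{1 \left(1 + 6\right) - 1}{5 + 1} = \frac{1 \cdot 7 - 1}{6} = \left(7 - 1\right) \frac{1}{6} = 6 \cdot \frac{1}{6} = 1$)
$u = 154$ ($u = 81 + 73 \left(-2 + 1\right)^{2} = 81 + 73 \left(-1\right)^{2} = 81 + 73 \cdot 1 = 81 + 73 = 154$)
$- u = \left(-1\right) 154 = -154$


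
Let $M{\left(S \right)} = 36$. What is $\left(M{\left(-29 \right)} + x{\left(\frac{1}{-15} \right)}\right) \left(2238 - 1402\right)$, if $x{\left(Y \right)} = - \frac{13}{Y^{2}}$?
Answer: $-2415204$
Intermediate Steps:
$x{\left(Y \right)} = - \frac{13}{Y^{2}}$
$\left(M{\left(-29 \right)} + x{\left(\frac{1}{-15} \right)}\right) \left(2238 - 1402\right) = \left(36 - \frac{13}{\frac{1}{225}}\right) \left(2238 - 1402\right) = \left(36 - \frac{13}{\frac{1}{225}}\right) 836 = \left(36 - 2925\right) 836 = \left(-2889\right) 836 = -2415204$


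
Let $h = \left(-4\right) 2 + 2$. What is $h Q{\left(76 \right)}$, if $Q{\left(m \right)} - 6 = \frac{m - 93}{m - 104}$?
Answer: $- \frac{555}{14} \approx -39.643$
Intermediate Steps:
$Q{\left(m \right)} = 6 + \frac{-93 + m}{-104 + m}$ ($Q{\left(m \right)} = 6 + \frac{m - 93}{m - 104} = 6 + \frac{-93 + m}{-104 + m}$)
$h = -6$ ($h = -8 + 2 = -6$)
$h Q{\left(76 \right)} = - 6 \frac{-717 + 7 \cdot 76}{-104 + 76} = - 6 \frac{-717 + 532}{-28} = - 6 \left(\left(- \frac{1}{28}\right) \left(-185\right)\right) = \left(-6\right) \frac{185}{28} = - \frac{555}{14}$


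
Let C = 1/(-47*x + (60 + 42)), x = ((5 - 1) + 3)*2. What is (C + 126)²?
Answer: 4907703025/309136 ≈ 15876.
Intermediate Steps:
x = 14 (x = (4 + 3)*2 = 7*2 = 14)
C = -1/556 (C = 1/(-47*14 + (60 + 42)) = 1/(-658 + 102) = 1/(-556) = -1/556 ≈ -0.0017986)
(C + 126)² = (-1/556 + 126)² = (70055/556)² = 4907703025/309136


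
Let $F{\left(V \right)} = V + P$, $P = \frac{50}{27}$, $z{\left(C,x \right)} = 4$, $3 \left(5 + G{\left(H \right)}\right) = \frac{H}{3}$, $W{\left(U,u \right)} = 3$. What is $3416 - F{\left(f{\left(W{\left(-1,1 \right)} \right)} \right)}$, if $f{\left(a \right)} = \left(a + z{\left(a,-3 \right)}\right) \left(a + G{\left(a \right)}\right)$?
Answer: $\frac{92497}{27} \approx 3425.8$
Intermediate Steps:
$G{\left(H \right)} = -5 + \frac{H}{9}$ ($G{\left(H \right)} = -5 + \frac{H \frac{1}{3}}{3} = -5 + \frac{\frac{1}{3} H}{3} = -5 + \frac{H}{9}$)
$P = \frac{50}{27}$ ($P = 50 \cdot \frac{1}{27} = \frac{50}{27} \approx 1.8519$)
$f{\left(a \right)} = \left(-5 + \frac{10 a}{9}\right) \left(4 + a\right)$ ($f{\left(a \right)} = \left(a + 4\right) \left(a + \left(-5 + \frac{a}{9}\right)\right) = \left(4 + a\right) \left(-5 + \frac{10 a}{9}\right) = \left(-5 + \frac{10 a}{9}\right) \left(4 + a\right)$)
$F{\left(V \right)} = \frac{50}{27} + V$ ($F{\left(V \right)} = V + \frac{50}{27} = \frac{50}{27} + V$)
$3416 - F{\left(f{\left(W{\left(-1,1 \right)} \right)} \right)} = 3416 - \left(\frac{50}{27} - \left(\frac{65}{3} - 10\right)\right) = 3416 - \left(\frac{50}{27} - \frac{35}{3}\right) = 3416 - - \frac{265}{27} = 3416 + \frac{265}{27} = \frac{92497}{27}$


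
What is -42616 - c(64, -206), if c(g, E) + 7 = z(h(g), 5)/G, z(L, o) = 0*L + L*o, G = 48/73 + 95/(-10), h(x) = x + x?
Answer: -54914779/1291 ≈ -42537.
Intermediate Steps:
h(x) = 2*x
G = -1291/146 (G = 48*(1/73) + 95*(-⅒) = 48/73 - 19/2 = -1291/146 ≈ -8.8425)
z(L, o) = L*o (z(L, o) = 0 + L*o = L*o)
c(g, E) = -7 - 1460*g/1291 (c(g, E) = -7 + ((2*g)*5)/(-1291/146) = -7 + (10*g)*(-146/1291) = -7 - 1460*g/1291)
-42616 - c(64, -206) = -42616 - (-7 - 1460/1291*64) = -42616 - (-7 - 93440/1291) = -42616 - 1*(-102477/1291) = -42616 + 102477/1291 = -54914779/1291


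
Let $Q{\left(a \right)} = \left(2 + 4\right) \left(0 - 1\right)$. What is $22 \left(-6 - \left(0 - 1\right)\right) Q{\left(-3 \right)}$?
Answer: $660$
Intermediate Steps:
$Q{\left(a \right)} = -6$ ($Q{\left(a \right)} = 6 \left(-1\right) = -6$)
$22 \left(-6 - \left(0 - 1\right)\right) Q{\left(-3 \right)} = 22 \left(-6 - \left(0 - 1\right)\right) \left(-6\right) = 22 \left(-6 - -1\right) \left(-6\right) = 22 \left(-6 + 1\right) \left(-6\right) = 22 \left(-5\right) \left(-6\right) = \left(-110\right) \left(-6\right) = 660$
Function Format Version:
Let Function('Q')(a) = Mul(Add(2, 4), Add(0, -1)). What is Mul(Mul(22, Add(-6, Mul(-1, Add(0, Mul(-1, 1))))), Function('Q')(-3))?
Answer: 660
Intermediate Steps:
Function('Q')(a) = -6 (Function('Q')(a) = Mul(6, -1) = -6)
Mul(Mul(22, Add(-6, Mul(-1, Add(0, Mul(-1, 1))))), Function('Q')(-3)) = Mul(Mul(22, Add(-6, Mul(-1, Add(0, Mul(-1, 1))))), -6) = Mul(Mul(22, Add(-6, Mul(-1, Add(0, -1)))), -6) = Mul(Mul(22, Add(-6, Mul(-1, -1))), -6) = Mul(Mul(22, Add(-6, 1)), -6) = Mul(Mul(22, -5), -6) = Mul(-110, -6) = 660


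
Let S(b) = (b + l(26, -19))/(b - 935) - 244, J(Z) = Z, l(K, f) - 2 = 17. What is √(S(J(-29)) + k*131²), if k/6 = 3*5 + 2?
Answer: √406608356082/482 ≈ 1322.9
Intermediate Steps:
l(K, f) = 19 (l(K, f) = 2 + 17 = 19)
k = 102 (k = 6*(3*5 + 2) = 6*(15 + 2) = 6*17 = 102)
S(b) = -244 + (19 + b)/(-935 + b) (S(b) = (b + 19)/(b - 935) - 244 = (19 + b)/(-935 + b) - 244 = -244 + (19 + b)/(-935 + b))
√(S(J(-29)) + k*131²) = √(9*(25351 - 27*(-29))/(-935 - 29) + 102*131²) = √(9*(25351 + 783)/(-964) + 102*17161) = √(9*(-1/964)*26134 + 1750422) = √(-117603/482 + 1750422) = √(843585801/482) = √406608356082/482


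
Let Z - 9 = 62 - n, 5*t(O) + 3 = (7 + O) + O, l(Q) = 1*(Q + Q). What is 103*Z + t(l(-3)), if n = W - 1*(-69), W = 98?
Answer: -49448/5 ≈ -9889.6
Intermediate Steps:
l(Q) = 2*Q (l(Q) = 1*(2*Q) = 2*Q)
t(O) = ⅘ + 2*O/5 (t(O) = -⅗ + ((7 + O) + O)/5 = -⅗ + (7 + 2*O)/5 = -⅗ + (7/5 + 2*O/5) = ⅘ + 2*O/5)
n = 167 (n = 98 - 1*(-69) = 98 + 69 = 167)
Z = -96 (Z = 9 + (62 - 1*167) = 9 + (62 - 167) = 9 - 105 = -96)
103*Z + t(l(-3)) = 103*(-96) + (⅘ + 2*(2*(-3))/5) = -9888 + (⅘ + (⅖)*(-6)) = -9888 + (⅘ - 12/5) = -9888 - 8/5 = -49448/5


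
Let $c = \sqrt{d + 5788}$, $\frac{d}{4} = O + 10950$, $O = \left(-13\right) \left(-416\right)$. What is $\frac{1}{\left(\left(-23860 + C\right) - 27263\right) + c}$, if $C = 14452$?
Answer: $- \frac{36671}{1344691021} - \frac{2 \sqrt{17805}}{1344691021} \approx -2.7469 \cdot 10^{-5}$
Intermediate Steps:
$O = 5408$
$d = 65432$ ($d = 4 \left(5408 + 10950\right) = 4 \cdot 16358 = 65432$)
$c = 2 \sqrt{17805}$ ($c = \sqrt{65432 + 5788} = \sqrt{71220} = 2 \sqrt{17805} \approx 266.87$)
$\frac{1}{\left(\left(-23860 + C\right) - 27263\right) + c} = \frac{1}{\left(\left(-23860 + 14452\right) - 27263\right) + 2 \sqrt{17805}} = \frac{1}{\left(-9408 - 27263\right) + 2 \sqrt{17805}} = \frac{1}{-36671 + 2 \sqrt{17805}}$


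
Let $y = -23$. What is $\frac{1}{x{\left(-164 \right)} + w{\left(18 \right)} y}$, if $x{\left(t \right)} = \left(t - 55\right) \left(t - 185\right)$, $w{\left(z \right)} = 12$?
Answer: $\frac{1}{76155} \approx 1.3131 \cdot 10^{-5}$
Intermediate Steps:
$x{\left(t \right)} = \left(-185 + t\right) \left(-55 + t\right)$ ($x{\left(t \right)} = \left(-55 + t\right) \left(-185 + t\right) = \left(-185 + t\right) \left(-55 + t\right)$)
$\frac{1}{x{\left(-164 \right)} + w{\left(18 \right)} y} = \frac{1}{\left(10175 + \left(-164\right)^{2} - -39360\right) + 12 \left(-23\right)} = \frac{1}{\left(10175 + 26896 + 39360\right) - 276} = \frac{1}{76431 - 276} = \frac{1}{76155}$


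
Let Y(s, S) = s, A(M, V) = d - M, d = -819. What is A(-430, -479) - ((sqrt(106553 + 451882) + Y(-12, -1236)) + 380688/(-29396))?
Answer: -2675401/7349 - sqrt(558435) ≈ -1111.3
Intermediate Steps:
A(M, V) = -819 - M
A(-430, -479) - ((sqrt(106553 + 451882) + Y(-12, -1236)) + 380688/(-29396)) = (-819 - 1*(-430)) - ((sqrt(106553 + 451882) - 12) + 380688/(-29396)) = (-819 + 430) - ((sqrt(558435) - 12) + 380688*(-1/29396)) = -389 - ((-12 + sqrt(558435)) - 95172/7349) = -389 - (-183360/7349 + sqrt(558435)) = -389 + (183360/7349 - sqrt(558435)) = -2675401/7349 - sqrt(558435)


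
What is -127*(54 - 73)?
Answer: 2413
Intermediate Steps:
-127*(54 - 73) = -127*(-19) = 2413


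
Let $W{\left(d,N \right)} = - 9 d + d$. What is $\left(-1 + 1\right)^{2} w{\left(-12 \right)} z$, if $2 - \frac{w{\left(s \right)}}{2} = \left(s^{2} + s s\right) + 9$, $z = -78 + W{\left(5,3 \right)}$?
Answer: $0$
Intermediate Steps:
$W{\left(d,N \right)} = - 8 d$
$z = -118$ ($z = -78 - 40 = -118$)
$w{\left(s \right)} = -14 - 4 s^{2}$ ($w{\left(s \right)} = 4 - 2 \left(\left(s^{2} + s s\right) + 9\right) = 4 - 2 \left(\left(s^{2} + s^{2}\right) + 9\right) = 4 - 2 \left(2 s^{2} + 9\right) = 4 - 2 \left(9 + 2 s^{2}\right) = 4 - \left(18 + 4 s^{2}\right) = -14 - 4 s^{2}$)
$\left(-1 + 1\right)^{2} w{\left(-12 \right)} z = \left(-1 + 1\right)^{2} \left(-14 - 4 \left(-12\right)^{2}\right) \left(-118\right) = 0^{2} \left(-14 - 576\right) \left(-118\right) = 0 \left(-14 - 576\right) \left(-118\right) = 0 \left(-590\right) \left(-118\right) = 0 \left(-118\right) = 0$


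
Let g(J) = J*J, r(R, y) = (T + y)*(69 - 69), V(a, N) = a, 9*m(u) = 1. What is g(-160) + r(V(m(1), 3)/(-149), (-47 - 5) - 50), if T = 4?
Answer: 25600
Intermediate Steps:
m(u) = ⅑ (m(u) = (⅑)*1 = ⅑)
r(R, y) = 0 (r(R, y) = (4 + y)*(69 - 69) = (4 + y)*0 = 0)
g(J) = J²
g(-160) + r(V(m(1), 3)/(-149), (-47 - 5) - 50) = (-160)² + 0 = 25600 + 0 = 25600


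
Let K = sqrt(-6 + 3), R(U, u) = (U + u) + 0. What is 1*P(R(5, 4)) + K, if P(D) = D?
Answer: 9 + I*sqrt(3) ≈ 9.0 + 1.732*I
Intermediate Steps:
R(U, u) = U + u
K = I*sqrt(3) (K = sqrt(-3) = I*sqrt(3) ≈ 1.732*I)
1*P(R(5, 4)) + K = 1*(5 + 4) + I*sqrt(3) = 1*9 + I*sqrt(3) = 9 + I*sqrt(3)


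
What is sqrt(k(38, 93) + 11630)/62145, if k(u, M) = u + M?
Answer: sqrt(11761)/62145 ≈ 0.0017451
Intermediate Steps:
k(u, M) = M + u
sqrt(k(38, 93) + 11630)/62145 = sqrt((93 + 38) + 11630)/62145 = sqrt(131 + 11630)*(1/62145) = sqrt(11761)*(1/62145) = sqrt(11761)/62145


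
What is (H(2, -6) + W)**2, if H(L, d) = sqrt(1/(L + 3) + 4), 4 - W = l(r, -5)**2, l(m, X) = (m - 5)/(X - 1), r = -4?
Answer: 581/80 + 7*sqrt(105)/10 ≈ 14.435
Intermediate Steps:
l(m, X) = (-5 + m)/(-1 + X)
W = 7/4 (W = 4 - ((-5 - 4)/(-1 - 5))**2 = 4 - (-9/(-6))**2 = 4 - (-1/6*(-9))**2 = 4 - (3/2)**2 = 4 - 1*9/4 = 4 - 9/4 = 7/4 ≈ 1.7500)
H(L, d) = sqrt(4 + 1/(3 + L)) (H(L, d) = sqrt(1/(3 + L) + 4) = sqrt(4 + 1/(3 + L)))
(H(2, -6) + W)**2 = (sqrt((13 + 4*2)/(3 + 2)) + 7/4)**2 = (sqrt((13 + 8)/5) + 7/4)**2 = (sqrt((1/5)*21) + 7/4)**2 = (sqrt(21/5) + 7/4)**2 = (sqrt(105)/5 + 7/4)**2 = (7/4 + sqrt(105)/5)**2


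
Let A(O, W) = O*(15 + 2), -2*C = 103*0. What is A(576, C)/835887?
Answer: 3264/278629 ≈ 0.011715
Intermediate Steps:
C = 0 (C = -103*0/2 = -½*0 = 0)
A(O, W) = 17*O (A(O, W) = O*17 = 17*O)
A(576, C)/835887 = (17*576)/835887 = 9792*(1/835887) = 3264/278629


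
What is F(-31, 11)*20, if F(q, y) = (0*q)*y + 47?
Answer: 940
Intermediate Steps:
F(q, y) = 47 (F(q, y) = 0*y + 47 = 0 + 47 = 47)
F(-31, 11)*20 = 47*20 = 940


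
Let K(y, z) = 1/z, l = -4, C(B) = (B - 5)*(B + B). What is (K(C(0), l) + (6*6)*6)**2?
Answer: 744769/16 ≈ 46548.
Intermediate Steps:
C(B) = 2*B*(-5 + B) (C(B) = (-5 + B)*(2*B) = 2*B*(-5 + B))
(K(C(0), l) + (6*6)*6)**2 = (1/(-4) + (6*6)*6)**2 = (-1/4 + 36*6)**2 = (-1/4 + 216)**2 = (863/4)**2 = 744769/16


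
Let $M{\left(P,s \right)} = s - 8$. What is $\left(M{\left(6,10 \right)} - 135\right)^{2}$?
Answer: $17689$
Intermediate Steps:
$M{\left(P,s \right)} = -8 + s$
$\left(M{\left(6,10 \right)} - 135\right)^{2} = \left(\left(-8 + 10\right) - 135\right)^{2} = \left(2 - 135\right)^{2} = \left(-133\right)^{2} = 17689$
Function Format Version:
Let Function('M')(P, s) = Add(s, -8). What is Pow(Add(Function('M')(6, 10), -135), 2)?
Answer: 17689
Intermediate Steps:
Function('M')(P, s) = Add(-8, s)
Pow(Add(Function('M')(6, 10), -135), 2) = Pow(Add(Add(-8, 10), -135), 2) = Pow(Add(2, -135), 2) = Pow(-133, 2) = 17689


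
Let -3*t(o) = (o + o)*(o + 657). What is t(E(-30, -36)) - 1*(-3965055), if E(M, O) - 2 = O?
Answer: 11937529/3 ≈ 3.9792e+6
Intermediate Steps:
E(M, O) = 2 + O
t(o) = -2*o*(657 + o)/3 (t(o) = -(o + o)*(o + 657)/3 = -2*o*(657 + o)/3)
t(E(-30, -36)) - 1*(-3965055) = -2*(2 - 36)*(657 + (2 - 36))/3 - 1*(-3965055) = -⅔*(-34)*(657 - 34) + 3965055 = -⅔*(-34)*623 + 3965055 = 42364/3 + 3965055 = 11937529/3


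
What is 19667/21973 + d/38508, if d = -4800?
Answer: 54322203/70511357 ≈ 0.77040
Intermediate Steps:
19667/21973 + d/38508 = 19667/21973 - 4800/38508 = 19667*(1/21973) - 4800*1/38508 = 19667/21973 - 400/3209 = 54322203/70511357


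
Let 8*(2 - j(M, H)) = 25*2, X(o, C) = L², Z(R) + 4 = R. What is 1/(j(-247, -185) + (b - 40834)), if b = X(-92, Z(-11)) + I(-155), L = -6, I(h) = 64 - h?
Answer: -4/162333 ≈ -2.4641e-5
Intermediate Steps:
Z(R) = -4 + R
X(o, C) = 36 (X(o, C) = (-6)² = 36)
b = 255 (b = 36 + (64 - 1*(-155)) = 36 + (64 + 155) = 36 + 219 = 255)
j(M, H) = -17/4 (j(M, H) = 2 - 25*2/8 = 2 - ⅛*50 = 2 - 25/4 = -17/4)
1/(j(-247, -185) + (b - 40834)) = 1/(-17/4 + (255 - 40834)) = 1/(-17/4 - 40579) = 1/(-162333/4) = -4/162333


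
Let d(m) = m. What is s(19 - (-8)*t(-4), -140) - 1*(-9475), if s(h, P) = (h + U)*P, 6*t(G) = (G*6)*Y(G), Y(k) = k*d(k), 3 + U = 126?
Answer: 61275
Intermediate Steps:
U = 123 (U = -3 + 126 = 123)
Y(k) = k² (Y(k) = k*k = k²)
t(G) = G³ (t(G) = ((G*6)*G²)/6 = ((6*G)*G²)/6 = (6*G³)/6 = G³)
s(h, P) = P*(123 + h) (s(h, P) = (h + 123)*P = (123 + h)*P = P*(123 + h))
s(19 - (-8)*t(-4), -140) - 1*(-9475) = -140*(123 + (19 - (-8)*(-4)³)) - 1*(-9475) = -140*(123 + (19 - (-8)*(-64))) + 9475 = -140*(123 + (19 - 1*512)) + 9475 = -140*(123 + (19 - 512)) + 9475 = -140*(123 - 493) + 9475 = -140*(-370) + 9475 = 51800 + 9475 = 61275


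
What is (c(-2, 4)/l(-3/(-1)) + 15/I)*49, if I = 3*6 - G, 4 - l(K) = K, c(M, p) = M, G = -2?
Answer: -245/4 ≈ -61.250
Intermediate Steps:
l(K) = 4 - K
I = 20 (I = 3*6 - 1*(-2) = 18 + 2 = 20)
(c(-2, 4)/l(-3/(-1)) + 15/I)*49 = (-2/(4 - (-3)/(-1)) + 15/20)*49 = (-2/(4 - (-3)*(-1)) + 15*(1/20))*49 = (-2/(4 - 1*3) + 3/4)*49 = (-2/(4 - 3) + 3/4)*49 = (-2/1 + 3/4)*49 = (-2*1 + 3/4)*49 = (-2 + 3/4)*49 = -5/4*49 = -245/4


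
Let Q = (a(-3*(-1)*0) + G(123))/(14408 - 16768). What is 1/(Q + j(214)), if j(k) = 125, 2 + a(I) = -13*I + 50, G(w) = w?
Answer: 2360/294829 ≈ 0.0080046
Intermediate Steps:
a(I) = 48 - 13*I (a(I) = -2 + (-13*I + 50) = -2 + (50 - 13*I) = 48 - 13*I)
Q = -171/2360 (Q = ((48 - 13*(-3*(-1))*0) + 123)/(14408 - 16768) = ((48 - 39*0) + 123)/(-2360) = ((48 - 13*0) + 123)*(-1/2360) = ((48 + 0) + 123)*(-1/2360) = (48 + 123)*(-1/2360) = 171*(-1/2360) = -171/2360 ≈ -0.072458)
1/(Q + j(214)) = 1/(-171/2360 + 125) = 1/(294829/2360) = 2360/294829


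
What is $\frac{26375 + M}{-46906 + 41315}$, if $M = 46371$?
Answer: $- \frac{72746}{5591} \approx -13.011$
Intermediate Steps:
$\frac{26375 + M}{-46906 + 41315} = \frac{26375 + 46371}{-46906 + 41315} = \frac{72746}{-5591} = 72746 \left(- \frac{1}{5591}\right) = - \frac{72746}{5591}$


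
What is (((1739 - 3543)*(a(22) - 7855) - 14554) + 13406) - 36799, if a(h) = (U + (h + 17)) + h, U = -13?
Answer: 14045881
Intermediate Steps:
a(h) = 4 + 2*h (a(h) = (-13 + (h + 17)) + h = (-13 + (17 + h)) + h = (4 + h) + h = 4 + 2*h)
(((1739 - 3543)*(a(22) - 7855) - 14554) + 13406) - 36799 = (((1739 - 3543)*((4 + 2*22) - 7855) - 14554) + 13406) - 36799 = ((-1804*((4 + 44) - 7855) - 14554) + 13406) - 36799 = ((-1804*(48 - 7855) - 14554) + 13406) - 36799 = ((-1804*(-7807) - 14554) + 13406) - 36799 = ((14083828 - 14554) + 13406) - 36799 = (14069274 + 13406) - 36799 = 14082680 - 36799 = 14045881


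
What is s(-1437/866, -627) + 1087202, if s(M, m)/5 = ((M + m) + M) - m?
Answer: 470751281/433 ≈ 1.0872e+6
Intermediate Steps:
s(M, m) = 10*M (s(M, m) = 5*(((M + m) + M) - m) = 5*((m + 2*M) - m) = 5*(2*M) = 10*M)
s(-1437/866, -627) + 1087202 = 10*(-1437/866) + 1087202 = -7185/433 + 1087202 = 470751281/433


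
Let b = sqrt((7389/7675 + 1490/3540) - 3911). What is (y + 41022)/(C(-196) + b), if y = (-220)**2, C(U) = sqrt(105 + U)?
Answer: -48591020580*I/(sqrt(1154402947662582) + 543390*sqrt(91)) ≈ -1240.8*I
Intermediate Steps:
y = 48400
b = I*sqrt(1154402947662582)/543390 (b = sqrt((7389*(1/7675) + 1490*(1/3540)) - 3911) = sqrt((7389/7675 + 149/354) - 3911) = sqrt(3759281/2716950 - 3911) = sqrt(-10622232169/2716950) = I*sqrt(1154402947662582)/543390 ≈ 62.527*I)
(y + 41022)/(C(-196) + b) = (48400 + 41022)/(sqrt(105 - 196) + I*sqrt(1154402947662582)/543390) = 89422/(sqrt(-91) + I*sqrt(1154402947662582)/543390) = 89422/(I*sqrt(91) + I*sqrt(1154402947662582)/543390)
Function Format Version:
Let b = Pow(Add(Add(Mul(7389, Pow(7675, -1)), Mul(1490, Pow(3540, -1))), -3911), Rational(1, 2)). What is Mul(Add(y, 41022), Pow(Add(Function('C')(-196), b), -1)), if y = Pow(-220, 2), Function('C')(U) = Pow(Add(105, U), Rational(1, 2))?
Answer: Mul(-48591020580, I, Pow(Add(Pow(1154402947662582, Rational(1, 2)), Mul(543390, Pow(91, Rational(1, 2)))), -1)) ≈ Mul(-1240.8, I)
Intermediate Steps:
y = 48400
b = Mul(Rational(1, 543390), I, Pow(1154402947662582, Rational(1, 2))) (b = Pow(Add(Add(Mul(7389, Rational(1, 7675)), Mul(1490, Rational(1, 3540))), -3911), Rational(1, 2)) = Pow(Add(Add(Rational(7389, 7675), Rational(149, 354)), -3911), Rational(1, 2)) = Pow(Add(Rational(3759281, 2716950), -3911), Rational(1, 2)) = Pow(Rational(-10622232169, 2716950), Rational(1, 2)) = Mul(Rational(1, 543390), I, Pow(1154402947662582, Rational(1, 2))) ≈ Mul(62.527, I))
Mul(Add(y, 41022), Pow(Add(Function('C')(-196), b), -1)) = Mul(Add(48400, 41022), Pow(Add(Pow(Add(105, -196), Rational(1, 2)), Mul(Rational(1, 543390), I, Pow(1154402947662582, Rational(1, 2)))), -1)) = Mul(89422, Pow(Add(Pow(-91, Rational(1, 2)), Mul(Rational(1, 543390), I, Pow(1154402947662582, Rational(1, 2)))), -1)) = Mul(89422, Pow(Add(Mul(I, Pow(91, Rational(1, 2))), Mul(Rational(1, 543390), I, Pow(1154402947662582, Rational(1, 2)))), -1))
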